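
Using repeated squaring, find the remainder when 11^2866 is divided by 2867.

914

11^1 ≡ 11 (mod 2867)
11^2 ≡ 11^2 = 121 ≡ 121 (mod 2867)
11^4 ≡ 121^2 = 14641 ≡ 306 (mod 2867)
11^8 ≡ 306^2 = 93636 ≡ 1892 (mod 2867)
11^16 ≡ 1892^2 = 3579664 ≡ 1648 (mod 2867)
11^32 ≡ 1648^2 = 2715904 ≡ 855 (mod 2867)
11^64 ≡ 855^2 = 731025 ≡ 2807 (mod 2867)
11^128 ≡ 2807^2 = 7879249 ≡ 733 (mod 2867)
11^256 ≡ 733^2 = 537289 ≡ 1160 (mod 2867)
11^512 ≡ 1160^2 = 1345600 ≡ 977 (mod 2867)
11^1024 ≡ 977^2 = 954529 ≡ 2685 (mod 2867)
11^2048 ≡ 2685^2 = 7209225 ≡ 1587 (mod 2867)
2866 = 2048 + 512 + 256 + 32 + 16 + 2 in binary powers of 2.
So 11^2866 ≡ 1587 · 977 · 1160 · 855 · 1648 · 121 ≡ 914 (mod 2867).
Since 914 ≠ 1, base 11 is a Fermat witness: 2867 is composite.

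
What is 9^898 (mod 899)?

9^1 ≡ 9 (mod 899)
9^2 ≡ 9^2 = 81 ≡ 81 (mod 899)
9^4 ≡ 81^2 = 6561 ≡ 268 (mod 899)
9^8 ≡ 268^2 = 71824 ≡ 803 (mod 899)
9^16 ≡ 803^2 = 644809 ≡ 226 (mod 899)
9^32 ≡ 226^2 = 51076 ≡ 732 (mod 899)
9^64 ≡ 732^2 = 535824 ≡ 20 (mod 899)
9^128 ≡ 20^2 = 400 ≡ 400 (mod 899)
9^256 ≡ 400^2 = 160000 ≡ 877 (mod 899)
9^512 ≡ 877^2 = 769129 ≡ 484 (mod 899)
898 = 512 + 256 + 128 + 2 in binary powers of 2.
So 9^898 ≡ 484 · 877 · 400 · 81 ≡ 545 (mod 899).
Since 545 ≠ 1, base 9 is a Fermat witness: 899 is composite.

545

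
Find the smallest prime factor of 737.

11

737 is odd.
Digit sum 17, not divisible by 3.
Ends in 7: not divisible by 5.
7: 737 = 7·105 + 2
11: 737 = 11·67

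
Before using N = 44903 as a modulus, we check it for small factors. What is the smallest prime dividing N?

83

44903 is odd.
Digit sum 20, not divisible by 3.
Ends in 3: not divisible by 5.
7: 44903 = 7·6414 + 5
11: 44903 = 11·4082 + 1
13: 44903 = 13·3454 + 1
17: 44903 = 17·2641 + 6
19: 44903 = 19·2363 + 6
23: 44903 = 23·1952 + 7
29: 44903 = 29·1548 + 11
31: 44903 = 31·1448 + 15
37: 44903 = 37·1213 + 22
41: 44903 = 41·1095 + 8
43: 44903 = 43·1044 + 11
47: 44903 = 47·955 + 18
53: 44903 = 53·847 + 12
59: 44903 = 59·761 + 4
61: 44903 = 61·736 + 7
67: 44903 = 67·670 + 13
71: 44903 = 71·632 + 31
73: 44903 = 73·615 + 8
79: 44903 = 79·568 + 31
83: 44903 = 83·541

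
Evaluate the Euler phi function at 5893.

5740

Factor: 5893 = 71 · 83.
φ(5893) = (71−1) · (83−1) = 70 · 82 = 5740.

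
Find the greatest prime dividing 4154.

4154 = 2 · 2077
2077 = 31 · 67
67 is prime.
So 4154 = 2 · 31 · 67; the largest prime factor is 67.

67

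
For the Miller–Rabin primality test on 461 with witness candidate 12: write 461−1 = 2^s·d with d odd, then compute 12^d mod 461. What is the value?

48

461 − 1 = 460 = 2^2 · 115, so d = 115.
12^1 ≡ 12 (mod 461)
12^2 ≡ 12^2 = 144 ≡ 144 (mod 461)
12^4 ≡ 144^2 = 20736 ≡ 452 (mod 461)
12^8 ≡ 452^2 = 204304 ≡ 81 (mod 461)
12^16 ≡ 81^2 = 6561 ≡ 107 (mod 461)
12^32 ≡ 107^2 = 11449 ≡ 385 (mod 461)
12^64 ≡ 385^2 = 148225 ≡ 244 (mod 461)
115 = 64 + 32 + 16 + 2 + 1 in binary powers of 2.
So 12^115 ≡ 244 · 385 · 107 · 144 · 12 ≡ 48 (mod 461).
Squaring chain: 48 → 460; reaches −1, so base 12 does not prove 461 composite.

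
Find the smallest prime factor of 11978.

11978 is even: 2 divides it.

2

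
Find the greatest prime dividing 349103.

349103 = 59 · 5917
5917 = 61 · 97
97 is prime.
So 349103 = 59 · 61 · 97; the largest prime factor is 97.

97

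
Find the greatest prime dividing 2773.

59

2773 = 47 · 59
59 is prime.
So 2773 = 47 · 59; the largest prime factor is 59.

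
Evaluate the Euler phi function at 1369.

Factor: 1369 = 37^2.
φ(1369) = 37^1·(37−1) = 1332.

1332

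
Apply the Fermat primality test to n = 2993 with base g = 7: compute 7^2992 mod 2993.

7^1 ≡ 7 (mod 2993)
7^2 ≡ 7^2 = 49 ≡ 49 (mod 2993)
7^4 ≡ 49^2 = 2401 ≡ 2401 (mod 2993)
7^8 ≡ 2401^2 = 5764801 ≡ 283 (mod 2993)
7^16 ≡ 283^2 = 80089 ≡ 2271 (mod 2993)
7^32 ≡ 2271^2 = 5157441 ≡ 502 (mod 2993)
7^64 ≡ 502^2 = 252004 ≡ 592 (mod 2993)
7^128 ≡ 592^2 = 350464 ≡ 283 (mod 2993)
7^256 ≡ 283^2 = 80089 ≡ 2271 (mod 2993)
7^512 ≡ 2271^2 = 5157441 ≡ 502 (mod 2993)
7^1024 ≡ 502^2 = 252004 ≡ 592 (mod 2993)
7^2048 ≡ 592^2 = 350464 ≡ 283 (mod 2993)
2992 = 2048 + 512 + 256 + 128 + 32 + 16 in binary powers of 2.
So 7^2992 ≡ 283 · 502 · 2271 · 283 · 502 · 2271 ≡ 1322 (mod 2993).
Since 1322 ≠ 1, base 7 is a Fermat witness: 2993 is composite.

1322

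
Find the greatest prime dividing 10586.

10586 = 2 · 5293
5293 = 67 · 79
79 is prime.
So 10586 = 2 · 67 · 79; the largest prime factor is 79.

79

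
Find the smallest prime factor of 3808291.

3808291 is odd.
Digit sum 31, not divisible by 3.
Ends in 1: not divisible by 5.
7: 3808291 = 7·544041 + 4
11: 3808291 = 11·346208 + 3
13: 3808291 = 13·292945 + 6
17: 3808291 = 17·224017 + 2
19: 3808291 = 19·200436 + 7
23: 3808291 = 23·165577 + 20
29: 3808291 = 29·131320 + 11
31: 3808291 = 31·122848 + 3
37: 3808291 = 37·102926 + 29
41: 3808291 = 41·92885 + 6
43: 3808291 = 43·88564 + 39
47: 3808291 = 47·81027 + 22
53: 3808291 = 53·71854 + 29
59: 3808291 = 59·64547 + 18
61: 3808291 = 61·62431

61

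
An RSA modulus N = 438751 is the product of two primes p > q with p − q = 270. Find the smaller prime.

541

Since p = q + 270, we have 438751 = q(q + 270), so q² + 270q − 438751 = 0.
Discriminant: 270² + 4·438751 = 72900 + 1755004 = 1827904; √1827904 = 1352.
q = (−270 + 1352)/2 = 541, and p = q + 270 = 811.
Check: 541 · 811 = 438751.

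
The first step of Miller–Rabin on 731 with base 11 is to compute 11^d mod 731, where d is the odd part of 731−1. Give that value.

731 − 1 = 730 = 2^1 · 365, so d = 365.
11^1 ≡ 11 (mod 731)
11^2 ≡ 11^2 = 121 ≡ 121 (mod 731)
11^4 ≡ 121^2 = 14641 ≡ 21 (mod 731)
11^8 ≡ 21^2 = 441 ≡ 441 (mod 731)
11^16 ≡ 441^2 = 194481 ≡ 35 (mod 731)
11^32 ≡ 35^2 = 1225 ≡ 494 (mod 731)
11^64 ≡ 494^2 = 244036 ≡ 613 (mod 731)
11^128 ≡ 613^2 = 375769 ≡ 35 (mod 731)
11^256 ≡ 35^2 = 1225 ≡ 494 (mod 731)
365 = 256 + 64 + 32 + 8 + 4 + 1 in binary powers of 2.
So 11^365 ≡ 494 · 613 · 494 · 441 · 21 · 11 ≡ 398 (mod 731).
Squaring chain: 398; never reaches −1, so base 11 is a Miller–Rabin witness that 731 is composite.

398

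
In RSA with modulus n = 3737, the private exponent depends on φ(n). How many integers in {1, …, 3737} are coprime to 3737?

3600

Factor: 3737 = 37 · 101.
φ(3737) = (37−1) · (101−1) = 36 · 100 = 3600.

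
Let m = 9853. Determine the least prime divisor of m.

59

9853 is odd.
Digit sum 25, not divisible by 3.
Ends in 3: not divisible by 5.
7: 9853 = 7·1407 + 4
11: 9853 = 11·895 + 8
13: 9853 = 13·757 + 12
17: 9853 = 17·579 + 10
19: 9853 = 19·518 + 11
23: 9853 = 23·428 + 9
29: 9853 = 29·339 + 22
31: 9853 = 31·317 + 26
37: 9853 = 37·266 + 11
41: 9853 = 41·240 + 13
43: 9853 = 43·229 + 6
47: 9853 = 47·209 + 30
53: 9853 = 53·185 + 48
59: 9853 = 59·167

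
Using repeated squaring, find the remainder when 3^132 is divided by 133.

64

3^1 ≡ 3 (mod 133)
3^2 ≡ 3^2 = 9 ≡ 9 (mod 133)
3^4 ≡ 9^2 = 81 ≡ 81 (mod 133)
3^8 ≡ 81^2 = 6561 ≡ 44 (mod 133)
3^16 ≡ 44^2 = 1936 ≡ 74 (mod 133)
3^32 ≡ 74^2 = 5476 ≡ 23 (mod 133)
3^64 ≡ 23^2 = 529 ≡ 130 (mod 133)
3^128 ≡ 130^2 = 16900 ≡ 9 (mod 133)
132 = 128 + 4 in binary powers of 2.
So 3^132 ≡ 9 · 81 ≡ 64 (mod 133).
Since 64 ≠ 1, base 3 is a Fermat witness: 133 is composite.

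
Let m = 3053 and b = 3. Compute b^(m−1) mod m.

909

3^1 ≡ 3 (mod 3053)
3^2 ≡ 3^2 = 9 ≡ 9 (mod 3053)
3^4 ≡ 9^2 = 81 ≡ 81 (mod 3053)
3^8 ≡ 81^2 = 6561 ≡ 455 (mod 3053)
3^16 ≡ 455^2 = 207025 ≡ 2474 (mod 3053)
3^32 ≡ 2474^2 = 6120676 ≡ 2464 (mod 3053)
3^64 ≡ 2464^2 = 6071296 ≡ 1932 (mod 3053)
3^128 ≡ 1932^2 = 3732624 ≡ 1858 (mod 3053)
3^256 ≡ 1858^2 = 3452164 ≡ 2274 (mod 3053)
3^512 ≡ 2274^2 = 5171076 ≡ 2347 (mod 3053)
3^1024 ≡ 2347^2 = 5508409 ≡ 797 (mod 3053)
3^2048 ≡ 797^2 = 635209 ≡ 185 (mod 3053)
3052 = 2048 + 512 + 256 + 128 + 64 + 32 + 8 + 4 in binary powers of 2.
So 3^3052 ≡ 185 · 2347 · 2274 · 1858 · 1932 · 2464 · 455 · 81 ≡ 909 (mod 3053).
Since 909 ≠ 1, base 3 is a Fermat witness: 3053 is composite.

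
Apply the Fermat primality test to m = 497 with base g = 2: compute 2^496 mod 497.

2^1 ≡ 2 (mod 497)
2^2 ≡ 2^2 = 4 ≡ 4 (mod 497)
2^4 ≡ 4^2 = 16 ≡ 16 (mod 497)
2^8 ≡ 16^2 = 256 ≡ 256 (mod 497)
2^16 ≡ 256^2 = 65536 ≡ 429 (mod 497)
2^32 ≡ 429^2 = 184041 ≡ 151 (mod 497)
2^64 ≡ 151^2 = 22801 ≡ 436 (mod 497)
2^128 ≡ 436^2 = 190096 ≡ 242 (mod 497)
2^256 ≡ 242^2 = 58564 ≡ 415 (mod 497)
496 = 256 + 128 + 64 + 32 + 16 in binary powers of 2.
So 2^496 ≡ 415 · 242 · 436 · 151 · 429 ≡ 135 (mod 497).
Since 135 ≠ 1, base 2 is a Fermat witness: 497 is composite.

135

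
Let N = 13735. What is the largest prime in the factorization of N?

13735 = 5 · 2747
2747 = 41 · 67
67 is prime.
So 13735 = 5 · 41 · 67; the largest prime factor is 67.

67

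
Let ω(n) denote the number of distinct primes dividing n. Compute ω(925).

2

925 = 5^2 · 37
925 = 5^2 · 37, which has 2 distinct prime factors.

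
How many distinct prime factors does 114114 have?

114114 = 2 · 57057
57057 = 3 · 19019
19019 = 7 · 2717
2717 = 11 · 247
247 = 13 · 19
114114 = 2 · 3 · 7 · 11 · 13 · 19, which has 6 distinct prime factors.

6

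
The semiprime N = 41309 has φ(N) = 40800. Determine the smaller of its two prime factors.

101

φ(n) = (p−1)(q−1) = n − (p+q) + 1, so p + q = 41309 − 40800 + 1 = 510.
p and q are the roots of t² − 510t + 41309 = 0.
Discriminant: 510² − 4·41309 = 260100 − 165236 = 94864; √94864 = 308.
q = (510 − 308)/2 = 101, p = (510 + 308)/2 = 409.
Check: 101 · 409 = 41309.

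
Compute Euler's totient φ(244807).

Factor: 244807 = 31 · 53 · 149.
φ(244807) = (31−1) · (53−1) · (149−1) = 30 · 52 · 148 = 230880.

230880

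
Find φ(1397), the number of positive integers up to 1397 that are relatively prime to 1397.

1260

Factor: 1397 = 11 · 127.
φ(1397) = (11−1) · (127−1) = 10 · 126 = 1260.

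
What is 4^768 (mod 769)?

1

4^1 ≡ 4 (mod 769)
4^2 ≡ 4^2 = 16 ≡ 16 (mod 769)
4^4 ≡ 16^2 = 256 ≡ 256 (mod 769)
4^8 ≡ 256^2 = 65536 ≡ 171 (mod 769)
4^16 ≡ 171^2 = 29241 ≡ 19 (mod 769)
4^32 ≡ 19^2 = 361 ≡ 361 (mod 769)
4^64 ≡ 361^2 = 130321 ≡ 360 (mod 769)
4^128 ≡ 360^2 = 129600 ≡ 408 (mod 769)
4^256 ≡ 408^2 = 166464 ≡ 360 (mod 769)
4^512 ≡ 360^2 = 129600 ≡ 408 (mod 769)
768 = 512 + 256 in binary powers of 2.
So 4^768 ≡ 408 · 360 ≡ 1 (mod 769).
Since the result is 1, base 4 gives no evidence that 769 is composite.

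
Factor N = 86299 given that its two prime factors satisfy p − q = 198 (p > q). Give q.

Since p = q + 198, we have 86299 = q(q + 198), so q² + 198q − 86299 = 0.
Discriminant: 198² + 4·86299 = 39204 + 345196 = 384400; √384400 = 620.
q = (−198 + 620)/2 = 211, and p = q + 198 = 409.
Check: 211 · 409 = 86299.

211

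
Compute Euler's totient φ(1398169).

1358496

Factor: 1398169 = 73 · 107 · 179.
φ(1398169) = (73−1) · (107−1) · (179−1) = 72 · 106 · 178 = 1358496.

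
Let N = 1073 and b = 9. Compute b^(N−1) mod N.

9^1 ≡ 9 (mod 1073)
9^2 ≡ 9^2 = 81 ≡ 81 (mod 1073)
9^4 ≡ 81^2 = 6561 ≡ 123 (mod 1073)
9^8 ≡ 123^2 = 15129 ≡ 107 (mod 1073)
9^16 ≡ 107^2 = 11449 ≡ 719 (mod 1073)
9^32 ≡ 719^2 = 516961 ≡ 848 (mod 1073)
9^64 ≡ 848^2 = 719104 ≡ 194 (mod 1073)
9^128 ≡ 194^2 = 37636 ≡ 81 (mod 1073)
9^256 ≡ 81^2 = 6561 ≡ 123 (mod 1073)
9^512 ≡ 123^2 = 15129 ≡ 107 (mod 1073)
9^1024 ≡ 107^2 = 11449 ≡ 719 (mod 1073)
1072 = 1024 + 32 + 16 in binary powers of 2.
So 9^1072 ≡ 719 · 848 · 719 ≡ 194 (mod 1073).
Since 194 ≠ 1, base 9 is a Fermat witness: 1073 is composite.

194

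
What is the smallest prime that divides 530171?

530171 is odd.
Digit sum 17, not divisible by 3.
Ends in 1: not divisible by 5.
7: 530171 = 7·75738 + 5
11: 530171 = 11·48197 + 4
13: 530171 = 13·40782 + 5
17: 530171 = 17·31186 + 9
19: 530171 = 19·27903 + 14
23: 530171 = 23·23050 + 21
29: 530171 = 29·18281 + 22
31: 530171 = 31·17102 + 9
37: 530171 = 37·14328 + 35
41: 530171 = 41·12931

41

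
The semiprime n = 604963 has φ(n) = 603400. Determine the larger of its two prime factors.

863

φ(n) = (p−1)(q−1) = n − (p+q) + 1, so p + q = 604963 − 603400 + 1 = 1564.
p and q are the roots of t² − 1564t + 604963 = 0.
Discriminant: 1564² − 4·604963 = 2446096 − 2419852 = 26244; √26244 = 162.
q = (1564 − 162)/2 = 701, p = (1564 + 162)/2 = 863.
Check: 701 · 863 = 604963.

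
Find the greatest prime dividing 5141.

5141 = 53 · 97
97 is prime.
So 5141 = 53 · 97; the largest prime factor is 97.

97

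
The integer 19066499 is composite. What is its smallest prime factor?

19066499 is odd.
Digit sum 44, not divisible by 3.
Ends in 9: not divisible by 5.
7: 19066499 = 7·2723785 + 4
11: 19066499 = 11·1733318 + 1
13: 19066499 = 13·1466653 + 10
17: 19066499 = 17·1121558 + 13
19: 19066499 = 19·1003499 + 18
23: 19066499 = 23·828978 + 5
29: 19066499 = 29·657465 + 14
31: 19066499 = 31·615048 + 11
37: 19066499 = 37·515310 + 29
41: 19066499 = 41·465036 + 23
43: 19066499 = 43·443406 + 41
47: 19066499 = 47·405670 + 9
53: 19066499 = 53·359745 + 14
59: 19066499 = 59·323161

59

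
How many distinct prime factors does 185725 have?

185725 = 5^2 · 7429
7429 = 17 · 437
437 = 19 · 23
185725 = 5^2 · 17 · 19 · 23, which has 4 distinct prime factors.

4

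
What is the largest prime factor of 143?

143 = 11 · 13
13 is prime.
So 143 = 11 · 13; the largest prime factor is 13.

13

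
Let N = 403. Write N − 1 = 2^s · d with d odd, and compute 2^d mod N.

343

403 − 1 = 402 = 2^1 · 201, so d = 201.
2^1 ≡ 2 (mod 403)
2^2 ≡ 2^2 = 4 ≡ 4 (mod 403)
2^4 ≡ 4^2 = 16 ≡ 16 (mod 403)
2^8 ≡ 16^2 = 256 ≡ 256 (mod 403)
2^16 ≡ 256^2 = 65536 ≡ 250 (mod 403)
2^32 ≡ 250^2 = 62500 ≡ 35 (mod 403)
2^64 ≡ 35^2 = 1225 ≡ 16 (mod 403)
2^128 ≡ 16^2 = 256 ≡ 256 (mod 403)
201 = 128 + 64 + 8 + 1 in binary powers of 2.
So 2^201 ≡ 256 · 16 · 256 · 2 ≡ 343 (mod 403).
Squaring chain: 343; never reaches −1, so base 2 is a Miller–Rabin witness that 403 is composite.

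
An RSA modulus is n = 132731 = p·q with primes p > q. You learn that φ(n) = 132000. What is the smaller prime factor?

φ(n) = (p−1)(q−1) = n − (p+q) + 1, so p + q = 132731 − 132000 + 1 = 732.
p and q are the roots of t² − 732t + 132731 = 0.
Discriminant: 732² − 4·132731 = 535824 − 530924 = 4900; √4900 = 70.
q = (732 − 70)/2 = 331, p = (732 + 70)/2 = 401.
Check: 331 · 401 = 132731.

331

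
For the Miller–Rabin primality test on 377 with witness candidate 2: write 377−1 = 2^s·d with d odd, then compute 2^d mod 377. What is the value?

345

377 − 1 = 376 = 2^3 · 47, so d = 47.
2^1 ≡ 2 (mod 377)
2^2 ≡ 2^2 = 4 ≡ 4 (mod 377)
2^4 ≡ 4^2 = 16 ≡ 16 (mod 377)
2^8 ≡ 16^2 = 256 ≡ 256 (mod 377)
2^16 ≡ 256^2 = 65536 ≡ 315 (mod 377)
2^32 ≡ 315^2 = 99225 ≡ 74 (mod 377)
47 = 32 + 8 + 4 + 2 + 1 in binary powers of 2.
So 2^47 ≡ 74 · 256 · 16 · 4 · 2 ≡ 345 (mod 377).
Squaring chain: 345 → 270 → 139; never reaches −1, so base 2 is a Miller–Rabin witness that 377 is composite.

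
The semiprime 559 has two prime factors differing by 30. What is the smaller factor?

13

Since p = q + 30, we have 559 = q(q + 30), so q² + 30q − 559 = 0.
Discriminant: 30² + 4·559 = 900 + 2236 = 3136; √3136 = 56.
q = (−30 + 56)/2 = 13, and p = q + 30 = 43.
Check: 13 · 43 = 559.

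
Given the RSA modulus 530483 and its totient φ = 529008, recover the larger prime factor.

857

φ(n) = (p−1)(q−1) = n − (p+q) + 1, so p + q = 530483 − 529008 + 1 = 1476.
p and q are the roots of t² − 1476t + 530483 = 0.
Discriminant: 1476² − 4·530483 = 2178576 − 2121932 = 56644; √56644 = 238.
q = (1476 − 238)/2 = 619, p = (1476 + 238)/2 = 857.
Check: 619 · 857 = 530483.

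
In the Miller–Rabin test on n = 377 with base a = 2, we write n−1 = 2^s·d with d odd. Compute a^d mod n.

377 − 1 = 376 = 2^3 · 47, so d = 47.
2^1 ≡ 2 (mod 377)
2^2 ≡ 2^2 = 4 ≡ 4 (mod 377)
2^4 ≡ 4^2 = 16 ≡ 16 (mod 377)
2^8 ≡ 16^2 = 256 ≡ 256 (mod 377)
2^16 ≡ 256^2 = 65536 ≡ 315 (mod 377)
2^32 ≡ 315^2 = 99225 ≡ 74 (mod 377)
47 = 32 + 8 + 4 + 2 + 1 in binary powers of 2.
So 2^47 ≡ 74 · 256 · 16 · 4 · 2 ≡ 345 (mod 377).
Squaring chain: 345 → 270 → 139; never reaches −1, so base 2 is a Miller–Rabin witness that 377 is composite.

345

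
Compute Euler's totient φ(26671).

26344

Factor: 26671 = 149 · 179.
φ(26671) = (149−1) · (179−1) = 148 · 178 = 26344.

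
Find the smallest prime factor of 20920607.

89

20920607 is odd.
Digit sum 26, not divisible by 3.
Ends in 7: not divisible by 5.
7: 20920607 = 7·2988658 + 1
11: 20920607 = 11·1901873 + 4
13: 20920607 = 13·1609277 + 6
17: 20920607 = 17·1230623 + 16
19: 20920607 = 19·1101084 + 11
23: 20920607 = 23·909591 + 14
29: 20920607 = 29·721400 + 7
31: 20920607 = 31·674858 + 9
37: 20920607 = 37·565421 + 30
41: 20920607 = 41·510258 + 29
43: 20920607 = 43·486525 + 32
47: 20920607 = 47·445119 + 14
53: 20920607 = 53·394728 + 23
59: 20920607 = 59·354586 + 33
61: 20920607 = 61·342960 + 47
67: 20920607 = 67·312247 + 58
71: 20920607 = 71·294656 + 31
73: 20920607 = 73·286583 + 48
79: 20920607 = 79·264817 + 64
83: 20920607 = 83·252055 + 42
89: 20920607 = 89·235063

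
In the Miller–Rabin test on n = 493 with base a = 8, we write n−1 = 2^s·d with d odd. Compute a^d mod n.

206

493 − 1 = 492 = 2^2 · 123, so d = 123.
8^1 ≡ 8 (mod 493)
8^2 ≡ 8^2 = 64 ≡ 64 (mod 493)
8^4 ≡ 64^2 = 4096 ≡ 152 (mod 493)
8^8 ≡ 152^2 = 23104 ≡ 426 (mod 493)
8^16 ≡ 426^2 = 181476 ≡ 52 (mod 493)
8^32 ≡ 52^2 = 2704 ≡ 239 (mod 493)
8^64 ≡ 239^2 = 57121 ≡ 426 (mod 493)
123 = 64 + 32 + 16 + 8 + 2 + 1 in binary powers of 2.
So 8^123 ≡ 426 · 239 · 52 · 426 · 64 · 8 ≡ 206 (mod 493).
Squaring chain: 206 → 38; never reaches −1, so base 8 is a Miller–Rabin witness that 493 is composite.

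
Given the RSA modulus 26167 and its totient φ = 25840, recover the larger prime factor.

191

φ(n) = (p−1)(q−1) = n − (p+q) + 1, so p + q = 26167 − 25840 + 1 = 328.
p and q are the roots of t² − 328t + 26167 = 0.
Discriminant: 328² − 4·26167 = 107584 − 104668 = 2916; √2916 = 54.
q = (328 − 54)/2 = 137, p = (328 + 54)/2 = 191.
Check: 137 · 191 = 26167.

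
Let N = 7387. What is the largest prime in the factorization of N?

7387 = 83 · 89
89 is prime.
So 7387 = 83 · 89; the largest prime factor is 89.

89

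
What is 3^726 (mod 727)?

3^1 ≡ 3 (mod 727)
3^2 ≡ 3^2 = 9 ≡ 9 (mod 727)
3^4 ≡ 9^2 = 81 ≡ 81 (mod 727)
3^8 ≡ 81^2 = 6561 ≡ 18 (mod 727)
3^16 ≡ 18^2 = 324 ≡ 324 (mod 727)
3^32 ≡ 324^2 = 104976 ≡ 288 (mod 727)
3^64 ≡ 288^2 = 82944 ≡ 66 (mod 727)
3^128 ≡ 66^2 = 4356 ≡ 721 (mod 727)
3^256 ≡ 721^2 = 519841 ≡ 36 (mod 727)
3^512 ≡ 36^2 = 1296 ≡ 569 (mod 727)
726 = 512 + 128 + 64 + 16 + 4 + 2 in binary powers of 2.
So 3^726 ≡ 569 · 721 · 66 · 324 · 81 · 9 ≡ 1 (mod 727).
Since the result is 1, base 3 gives no evidence that 727 is composite.

1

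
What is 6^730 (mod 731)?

6^1 ≡ 6 (mod 731)
6^2 ≡ 6^2 = 36 ≡ 36 (mod 731)
6^4 ≡ 36^2 = 1296 ≡ 565 (mod 731)
6^8 ≡ 565^2 = 319225 ≡ 509 (mod 731)
6^16 ≡ 509^2 = 259081 ≡ 307 (mod 731)
6^32 ≡ 307^2 = 94249 ≡ 681 (mod 731)
6^64 ≡ 681^2 = 463761 ≡ 307 (mod 731)
6^128 ≡ 307^2 = 94249 ≡ 681 (mod 731)
6^256 ≡ 681^2 = 463761 ≡ 307 (mod 731)
6^512 ≡ 307^2 = 94249 ≡ 681 (mod 731)
730 = 512 + 128 + 64 + 16 + 8 + 2 in binary powers of 2.
So 6^730 ≡ 681 · 681 · 307 · 307 · 509 · 36 ≡ 49 (mod 731).
Since 49 ≠ 1, base 6 is a Fermat witness: 731 is composite.

49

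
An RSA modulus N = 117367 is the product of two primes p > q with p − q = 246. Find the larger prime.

Since p = q + 246, we have 117367 = q(q + 246), so q² + 246q − 117367 = 0.
Discriminant: 246² + 4·117367 = 60516 + 469468 = 529984; √529984 = 728.
q = (−246 + 728)/2 = 241, and p = q + 246 = 487.
Check: 241 · 487 = 117367.

487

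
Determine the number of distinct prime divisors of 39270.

39270 = 2 · 19635
19635 = 3 · 6545
6545 = 5 · 1309
1309 = 7 · 187
187 = 11 · 17
39270 = 2 · 3 · 5 · 7 · 11 · 17, which has 6 distinct prime factors.

6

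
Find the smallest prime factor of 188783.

7

188783 is odd.
Digit sum 35, not divisible by 3.
Ends in 3: not divisible by 5.
7: 188783 = 7·26969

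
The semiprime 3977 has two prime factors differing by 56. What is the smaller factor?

41

Since p = q + 56, we have 3977 = q(q + 56), so q² + 56q − 3977 = 0.
Discriminant: 56² + 4·3977 = 3136 + 15908 = 19044; √19044 = 138.
q = (−56 + 138)/2 = 41, and p = q + 56 = 97.
Check: 41 · 97 = 3977.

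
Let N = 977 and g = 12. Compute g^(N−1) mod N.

12^1 ≡ 12 (mod 977)
12^2 ≡ 12^2 = 144 ≡ 144 (mod 977)
12^4 ≡ 144^2 = 20736 ≡ 219 (mod 977)
12^8 ≡ 219^2 = 47961 ≡ 88 (mod 977)
12^16 ≡ 88^2 = 7744 ≡ 905 (mod 977)
12^32 ≡ 905^2 = 819025 ≡ 299 (mod 977)
12^64 ≡ 299^2 = 89401 ≡ 494 (mod 977)
12^128 ≡ 494^2 = 244036 ≡ 763 (mod 977)
12^256 ≡ 763^2 = 582169 ≡ 854 (mod 977)
12^512 ≡ 854^2 = 729316 ≡ 474 (mod 977)
976 = 512 + 256 + 128 + 64 + 16 in binary powers of 2.
So 12^976 ≡ 474 · 854 · 763 · 494 · 905 ≡ 1 (mod 977).
Since the result is 1, base 12 gives no evidence that 977 is composite.

1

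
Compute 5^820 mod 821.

5^1 ≡ 5 (mod 821)
5^2 ≡ 5^2 = 25 ≡ 25 (mod 821)
5^4 ≡ 25^2 = 625 ≡ 625 (mod 821)
5^8 ≡ 625^2 = 390625 ≡ 650 (mod 821)
5^16 ≡ 650^2 = 422500 ≡ 506 (mod 821)
5^32 ≡ 506^2 = 256036 ≡ 705 (mod 821)
5^64 ≡ 705^2 = 497025 ≡ 320 (mod 821)
5^128 ≡ 320^2 = 102400 ≡ 596 (mod 821)
5^256 ≡ 596^2 = 355216 ≡ 544 (mod 821)
5^512 ≡ 544^2 = 295936 ≡ 376 (mod 821)
820 = 512 + 256 + 32 + 16 + 4 in binary powers of 2.
So 5^820 ≡ 376 · 544 · 705 · 506 · 625 ≡ 1 (mod 821).
Since the result is 1, base 5 gives no evidence that 821 is composite.

1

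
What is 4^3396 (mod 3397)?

2197

4^1 ≡ 4 (mod 3397)
4^2 ≡ 4^2 = 16 ≡ 16 (mod 3397)
4^4 ≡ 16^2 = 256 ≡ 256 (mod 3397)
4^8 ≡ 256^2 = 65536 ≡ 993 (mod 3397)
4^16 ≡ 993^2 = 986049 ≡ 919 (mod 3397)
4^32 ≡ 919^2 = 844561 ≡ 2105 (mod 3397)
4^64 ≡ 2105^2 = 4431025 ≡ 1337 (mod 3397)
4^128 ≡ 1337^2 = 1787569 ≡ 747 (mod 3397)
4^256 ≡ 747^2 = 558009 ≡ 901 (mod 3397)
4^512 ≡ 901^2 = 811801 ≡ 3315 (mod 3397)
4^1024 ≡ 3315^2 = 10989225 ≡ 3327 (mod 3397)
4^2048 ≡ 3327^2 = 11068929 ≡ 1503 (mod 3397)
3396 = 2048 + 1024 + 256 + 64 + 4 in binary powers of 2.
So 4^3396 ≡ 1503 · 3327 · 901 · 1337 · 256 ≡ 2197 (mod 3397).
Since 2197 ≠ 1, base 4 is a Fermat witness: 3397 is composite.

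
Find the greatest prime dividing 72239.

53

72239 = 29 · 2491
2491 = 47 · 53
53 is prime.
So 72239 = 29 · 47 · 53; the largest prime factor is 53.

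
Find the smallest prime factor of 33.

33 is odd.
Digit sum 6, divisible by 3.

3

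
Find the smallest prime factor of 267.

3

267 is odd.
Digit sum 15, divisible by 3.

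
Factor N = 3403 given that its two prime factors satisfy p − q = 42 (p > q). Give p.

83

Since p = q + 42, we have 3403 = q(q + 42), so q² + 42q − 3403 = 0.
Discriminant: 42² + 4·3403 = 1764 + 13612 = 15376; √15376 = 124.
q = (−42 + 124)/2 = 41, and p = q + 42 = 83.
Check: 41 · 83 = 3403.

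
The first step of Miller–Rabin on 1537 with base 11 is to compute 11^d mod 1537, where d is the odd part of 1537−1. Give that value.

1331

1537 − 1 = 1536 = 2^9 · 3, so d = 3.
11^1 ≡ 11 (mod 1537)
11^2 ≡ 11^2 = 121 ≡ 121 (mod 1537)
3 = 2 + 1 in binary powers of 2.
So 11^3 ≡ 121 · 11 ≡ 1331 (mod 1537).
Squaring chain: 1331 → 937 → 342 → 152 → 49 → 864 → 1051 → 1035 → 1473; never reaches −1, so base 11 is a Miller–Rabin witness that 1537 is composite.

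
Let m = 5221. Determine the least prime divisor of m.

23

5221 is odd.
Digit sum 10, not divisible by 3.
Ends in 1: not divisible by 5.
7: 5221 = 7·745 + 6
11: 5221 = 11·474 + 7
13: 5221 = 13·401 + 8
17: 5221 = 17·307 + 2
19: 5221 = 19·274 + 15
23: 5221 = 23·227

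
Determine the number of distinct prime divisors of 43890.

43890 = 2 · 21945
21945 = 3 · 7315
7315 = 5 · 1463
1463 = 7 · 209
209 = 11 · 19
43890 = 2 · 3 · 5 · 7 · 11 · 19, which has 6 distinct prime factors.

6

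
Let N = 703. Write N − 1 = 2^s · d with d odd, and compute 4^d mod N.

703 − 1 = 702 = 2^1 · 351, so d = 351.
4^1 ≡ 4 (mod 703)
4^2 ≡ 4^2 = 16 ≡ 16 (mod 703)
4^4 ≡ 16^2 = 256 ≡ 256 (mod 703)
4^8 ≡ 256^2 = 65536 ≡ 157 (mod 703)
4^16 ≡ 157^2 = 24649 ≡ 44 (mod 703)
4^32 ≡ 44^2 = 1936 ≡ 530 (mod 703)
4^64 ≡ 530^2 = 280900 ≡ 403 (mod 703)
4^128 ≡ 403^2 = 162409 ≡ 16 (mod 703)
4^256 ≡ 16^2 = 256 ≡ 256 (mod 703)
351 = 256 + 64 + 16 + 8 + 4 + 2 + 1 in binary powers of 2.
So 4^351 ≡ 256 · 403 · 44 · 157 · 256 · 16 · 4 ≡ 628 (mod 703).
Squaring chain: 628; never reaches −1, so base 4 is a Miller–Rabin witness that 703 is composite.

628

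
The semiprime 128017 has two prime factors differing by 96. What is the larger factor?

Since p = q + 96, we have 128017 = q(q + 96), so q² + 96q − 128017 = 0.
Discriminant: 96² + 4·128017 = 9216 + 512068 = 521284; √521284 = 722.
q = (−96 + 722)/2 = 313, and p = q + 96 = 409.
Check: 313 · 409 = 128017.

409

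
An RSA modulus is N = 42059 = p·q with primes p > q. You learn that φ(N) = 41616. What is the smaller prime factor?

φ(n) = (p−1)(q−1) = n − (p+q) + 1, so p + q = 42059 − 41616 + 1 = 444.
p and q are the roots of t² − 444t + 42059 = 0.
Discriminant: 444² − 4·42059 = 197136 − 168236 = 28900; √28900 = 170.
q = (444 − 170)/2 = 137, p = (444 + 170)/2 = 307.
Check: 137 · 307 = 42059.

137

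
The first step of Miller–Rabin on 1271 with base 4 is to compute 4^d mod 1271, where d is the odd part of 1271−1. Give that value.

1024

1271 − 1 = 1270 = 2^1 · 635, so d = 635.
4^1 ≡ 4 (mod 1271)
4^2 ≡ 4^2 = 16 ≡ 16 (mod 1271)
4^4 ≡ 16^2 = 256 ≡ 256 (mod 1271)
4^8 ≡ 256^2 = 65536 ≡ 715 (mod 1271)
4^16 ≡ 715^2 = 511225 ≡ 283 (mod 1271)
4^32 ≡ 283^2 = 80089 ≡ 16 (mod 1271)
4^64 ≡ 16^2 = 256 ≡ 256 (mod 1271)
4^128 ≡ 256^2 = 65536 ≡ 715 (mod 1271)
4^256 ≡ 715^2 = 511225 ≡ 283 (mod 1271)
4^512 ≡ 283^2 = 80089 ≡ 16 (mod 1271)
635 = 512 + 64 + 32 + 16 + 8 + 2 + 1 in binary powers of 2.
So 4^635 ≡ 16 · 256 · 16 · 283 · 715 · 16 · 4 ≡ 1024 (mod 1271).
Squaring chain: 1024; never reaches −1, so base 4 is a Miller–Rabin witness that 1271 is composite.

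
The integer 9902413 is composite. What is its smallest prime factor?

9902413 is odd.
Digit sum 28, not divisible by 3.
Ends in 3: not divisible by 5.
7: 9902413 = 7·1414630 + 3
11: 9902413 = 11·900219 + 4
13: 9902413 = 13·761724 + 1
17: 9902413 = 17·582494 + 15
19: 9902413 = 19·521179 + 12
23: 9902413 = 23·430539 + 16
29: 9902413 = 29·341462 + 15
31: 9902413 = 31·319432 + 21
37: 9902413 = 37·267632 + 29
41: 9902413 = 41·241522 + 11
43: 9902413 = 43·230288 + 29
47: 9902413 = 47·210689 + 30
53: 9902413 = 53·186837 + 52
59: 9902413 = 59·167837 + 30
61: 9902413 = 61·162334 + 39
67: 9902413 = 67·147797 + 14
71: 9902413 = 71·139470 + 43
73: 9902413 = 73·135649 + 36
79: 9902413 = 79·125347

79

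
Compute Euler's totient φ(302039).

279936

Factor: 302039 = 17 · 109 · 163.
φ(302039) = (17−1) · (109−1) · (163−1) = 16 · 108 · 162 = 279936.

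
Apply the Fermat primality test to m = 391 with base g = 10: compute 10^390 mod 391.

349

10^1 ≡ 10 (mod 391)
10^2 ≡ 10^2 = 100 ≡ 100 (mod 391)
10^4 ≡ 100^2 = 10000 ≡ 225 (mod 391)
10^8 ≡ 225^2 = 50625 ≡ 186 (mod 391)
10^16 ≡ 186^2 = 34596 ≡ 188 (mod 391)
10^32 ≡ 188^2 = 35344 ≡ 154 (mod 391)
10^64 ≡ 154^2 = 23716 ≡ 256 (mod 391)
10^128 ≡ 256^2 = 65536 ≡ 239 (mod 391)
10^256 ≡ 239^2 = 57121 ≡ 35 (mod 391)
390 = 256 + 128 + 4 + 2 in binary powers of 2.
So 10^390 ≡ 35 · 239 · 225 · 100 ≡ 349 (mod 391).
Since 349 ≠ 1, base 10 is a Fermat witness: 391 is composite.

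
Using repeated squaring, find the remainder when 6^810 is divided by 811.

6^1 ≡ 6 (mod 811)
6^2 ≡ 6^2 = 36 ≡ 36 (mod 811)
6^4 ≡ 36^2 = 1296 ≡ 485 (mod 811)
6^8 ≡ 485^2 = 235225 ≡ 35 (mod 811)
6^16 ≡ 35^2 = 1225 ≡ 414 (mod 811)
6^32 ≡ 414^2 = 171396 ≡ 275 (mod 811)
6^64 ≡ 275^2 = 75625 ≡ 202 (mod 811)
6^128 ≡ 202^2 = 40804 ≡ 254 (mod 811)
6^256 ≡ 254^2 = 64516 ≡ 447 (mod 811)
6^512 ≡ 447^2 = 199809 ≡ 303 (mod 811)
810 = 512 + 256 + 32 + 8 + 2 in binary powers of 2.
So 6^810 ≡ 303 · 447 · 275 · 35 · 36 ≡ 1 (mod 811).
Since the result is 1, base 6 gives no evidence that 811 is composite.

1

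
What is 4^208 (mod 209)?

42

4^1 ≡ 4 (mod 209)
4^2 ≡ 4^2 = 16 ≡ 16 (mod 209)
4^4 ≡ 16^2 = 256 ≡ 47 (mod 209)
4^8 ≡ 47^2 = 2209 ≡ 119 (mod 209)
4^16 ≡ 119^2 = 14161 ≡ 158 (mod 209)
4^32 ≡ 158^2 = 24964 ≡ 93 (mod 209)
4^64 ≡ 93^2 = 8649 ≡ 80 (mod 209)
4^128 ≡ 80^2 = 6400 ≡ 130 (mod 209)
208 = 128 + 64 + 16 in binary powers of 2.
So 4^208 ≡ 130 · 80 · 158 ≡ 42 (mod 209).
Since 42 ≠ 1, base 4 is a Fermat witness: 209 is composite.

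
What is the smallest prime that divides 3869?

3869 is odd.
Digit sum 26, not divisible by 3.
Ends in 9: not divisible by 5.
7: 3869 = 7·552 + 5
11: 3869 = 11·351 + 8
13: 3869 = 13·297 + 8
17: 3869 = 17·227 + 10
19: 3869 = 19·203 + 12
23: 3869 = 23·168 + 5
29: 3869 = 29·133 + 12
31: 3869 = 31·124 + 25
37: 3869 = 37·104 + 21
41: 3869 = 41·94 + 15
43: 3869 = 43·89 + 42
47: 3869 = 47·82 + 15
53: 3869 = 53·73

53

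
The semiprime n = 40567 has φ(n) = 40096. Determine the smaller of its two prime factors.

φ(n) = (p−1)(q−1) = n − (p+q) + 1, so p + q = 40567 − 40096 + 1 = 472.
p and q are the roots of t² − 472t + 40567 = 0.
Discriminant: 472² − 4·40567 = 222784 − 162268 = 60516; √60516 = 246.
q = (472 − 246)/2 = 113, p = (472 + 246)/2 = 359.
Check: 113 · 359 = 40567.

113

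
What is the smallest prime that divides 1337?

1337 is odd.
Digit sum 14, not divisible by 3.
Ends in 7: not divisible by 5.
7: 1337 = 7·191

7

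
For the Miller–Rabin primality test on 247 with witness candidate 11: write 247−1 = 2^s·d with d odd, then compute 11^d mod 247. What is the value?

96

247 − 1 = 246 = 2^1 · 123, so d = 123.
11^1 ≡ 11 (mod 247)
11^2 ≡ 11^2 = 121 ≡ 121 (mod 247)
11^4 ≡ 121^2 = 14641 ≡ 68 (mod 247)
11^8 ≡ 68^2 = 4624 ≡ 178 (mod 247)
11^16 ≡ 178^2 = 31684 ≡ 68 (mod 247)
11^32 ≡ 68^2 = 4624 ≡ 178 (mod 247)
11^64 ≡ 178^2 = 31684 ≡ 68 (mod 247)
123 = 64 + 32 + 16 + 8 + 2 + 1 in binary powers of 2.
So 11^123 ≡ 68 · 178 · 68 · 178 · 121 · 11 ≡ 96 (mod 247).
Squaring chain: 96; never reaches −1, so base 11 is a Miller–Rabin witness that 247 is composite.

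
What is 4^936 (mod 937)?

1

4^1 ≡ 4 (mod 937)
4^2 ≡ 4^2 = 16 ≡ 16 (mod 937)
4^4 ≡ 16^2 = 256 ≡ 256 (mod 937)
4^8 ≡ 256^2 = 65536 ≡ 883 (mod 937)
4^16 ≡ 883^2 = 779689 ≡ 105 (mod 937)
4^32 ≡ 105^2 = 11025 ≡ 718 (mod 937)
4^64 ≡ 718^2 = 515524 ≡ 174 (mod 937)
4^128 ≡ 174^2 = 30276 ≡ 292 (mod 937)
4^256 ≡ 292^2 = 85264 ≡ 934 (mod 937)
4^512 ≡ 934^2 = 872356 ≡ 9 (mod 937)
936 = 512 + 256 + 128 + 32 + 8 in binary powers of 2.
So 4^936 ≡ 9 · 934 · 292 · 718 · 883 ≡ 1 (mod 937).
Since the result is 1, base 4 gives no evidence that 937 is composite.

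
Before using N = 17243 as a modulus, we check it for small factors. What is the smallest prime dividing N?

17243 is odd.
Digit sum 17, not divisible by 3.
Ends in 3: not divisible by 5.
7: 17243 = 7·2463 + 2
11: 17243 = 11·1567 + 6
13: 17243 = 13·1326 + 5
17: 17243 = 17·1014 + 5
19: 17243 = 19·907 + 10
23: 17243 = 23·749 + 16
29: 17243 = 29·594 + 17
31: 17243 = 31·556 + 7
37: 17243 = 37·466 + 1
41: 17243 = 41·420 + 23
43: 17243 = 43·401

43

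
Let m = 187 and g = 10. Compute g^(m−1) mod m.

155

10^1 ≡ 10 (mod 187)
10^2 ≡ 10^2 = 100 ≡ 100 (mod 187)
10^4 ≡ 100^2 = 10000 ≡ 89 (mod 187)
10^8 ≡ 89^2 = 7921 ≡ 67 (mod 187)
10^16 ≡ 67^2 = 4489 ≡ 1 (mod 187)
10^32 ≡ 1^2 = 1 ≡ 1 (mod 187)
10^64 ≡ 1^2 = 1 ≡ 1 (mod 187)
10^128 ≡ 1^2 = 1 ≡ 1 (mod 187)
186 = 128 + 32 + 16 + 8 + 2 in binary powers of 2.
So 10^186 ≡ 1 · 1 · 1 · 67 · 100 ≡ 155 (mod 187).
Since 155 ≠ 1, base 10 is a Fermat witness: 187 is composite.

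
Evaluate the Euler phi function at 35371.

29160

Factor: 35371 = 7 · 31 · 163.
φ(35371) = (7−1) · (31−1) · (163−1) = 6 · 30 · 162 = 29160.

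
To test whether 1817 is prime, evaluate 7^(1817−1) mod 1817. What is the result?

7^1 ≡ 7 (mod 1817)
7^2 ≡ 7^2 = 49 ≡ 49 (mod 1817)
7^4 ≡ 49^2 = 2401 ≡ 584 (mod 1817)
7^8 ≡ 584^2 = 341056 ≡ 1277 (mod 1817)
7^16 ≡ 1277^2 = 1630729 ≡ 880 (mod 1817)
7^32 ≡ 880^2 = 774400 ≡ 358 (mod 1817)
7^64 ≡ 358^2 = 128164 ≡ 974 (mod 1817)
7^128 ≡ 974^2 = 948676 ≡ 202 (mod 1817)
7^256 ≡ 202^2 = 40804 ≡ 830 (mod 1817)
7^512 ≡ 830^2 = 688900 ≡ 257 (mod 1817)
7^1024 ≡ 257^2 = 66049 ≡ 637 (mod 1817)
1816 = 1024 + 512 + 256 + 16 + 8 in binary powers of 2.
So 7^1816 ≡ 637 · 257 · 830 · 880 · 1277 ≡ 1304 (mod 1817).
Since 1304 ≠ 1, base 7 is a Fermat witness: 1817 is composite.

1304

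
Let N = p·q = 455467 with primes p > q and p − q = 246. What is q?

563

Since p = q + 246, we have 455467 = q(q + 246), so q² + 246q − 455467 = 0.
Discriminant: 246² + 4·455467 = 60516 + 1821868 = 1882384; √1882384 = 1372.
q = (−246 + 1372)/2 = 563, and p = q + 246 = 809.
Check: 563 · 809 = 455467.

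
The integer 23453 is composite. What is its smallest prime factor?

23453 is odd.
Digit sum 17, not divisible by 3.
Ends in 3: not divisible by 5.
7: 23453 = 7·3350 + 3
11: 23453 = 11·2132 + 1
13: 23453 = 13·1804 + 1
17: 23453 = 17·1379 + 10
19: 23453 = 19·1234 + 7
23: 23453 = 23·1019 + 16
29: 23453 = 29·808 + 21
31: 23453 = 31·756 + 17
37: 23453 = 37·633 + 32
41: 23453 = 41·572 + 1
43: 23453 = 43·545 + 18
47: 23453 = 47·499

47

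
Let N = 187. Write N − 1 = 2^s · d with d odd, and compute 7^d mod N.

57

187 − 1 = 186 = 2^1 · 93, so d = 93.
7^1 ≡ 7 (mod 187)
7^2 ≡ 7^2 = 49 ≡ 49 (mod 187)
7^4 ≡ 49^2 = 2401 ≡ 157 (mod 187)
7^8 ≡ 157^2 = 24649 ≡ 152 (mod 187)
7^16 ≡ 152^2 = 23104 ≡ 103 (mod 187)
7^32 ≡ 103^2 = 10609 ≡ 137 (mod 187)
7^64 ≡ 137^2 = 18769 ≡ 69 (mod 187)
93 = 64 + 16 + 8 + 4 + 1 in binary powers of 2.
So 7^93 ≡ 69 · 103 · 152 · 157 · 7 ≡ 57 (mod 187).
Squaring chain: 57; never reaches −1, so base 7 is a Miller–Rabin witness that 187 is composite.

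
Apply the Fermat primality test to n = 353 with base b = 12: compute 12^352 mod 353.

12^1 ≡ 12 (mod 353)
12^2 ≡ 12^2 = 144 ≡ 144 (mod 353)
12^4 ≡ 144^2 = 20736 ≡ 262 (mod 353)
12^8 ≡ 262^2 = 68644 ≡ 162 (mod 353)
12^16 ≡ 162^2 = 26244 ≡ 122 (mod 353)
12^32 ≡ 122^2 = 14884 ≡ 58 (mod 353)
12^64 ≡ 58^2 = 3364 ≡ 187 (mod 353)
12^128 ≡ 187^2 = 34969 ≡ 22 (mod 353)
12^256 ≡ 22^2 = 484 ≡ 131 (mod 353)
352 = 256 + 64 + 32 in binary powers of 2.
So 12^352 ≡ 131 · 187 · 58 ≡ 1 (mod 353).
Since the result is 1, base 12 gives no evidence that 353 is composite.

1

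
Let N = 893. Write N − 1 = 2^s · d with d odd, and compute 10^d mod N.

775

893 − 1 = 892 = 2^2 · 223, so d = 223.
10^1 ≡ 10 (mod 893)
10^2 ≡ 10^2 = 100 ≡ 100 (mod 893)
10^4 ≡ 100^2 = 10000 ≡ 177 (mod 893)
10^8 ≡ 177^2 = 31329 ≡ 74 (mod 893)
10^16 ≡ 74^2 = 5476 ≡ 118 (mod 893)
10^32 ≡ 118^2 = 13924 ≡ 529 (mod 893)
10^64 ≡ 529^2 = 279841 ≡ 332 (mod 893)
10^128 ≡ 332^2 = 110224 ≡ 385 (mod 893)
223 = 128 + 64 + 16 + 8 + 4 + 2 + 1 in binary powers of 2.
So 10^223 ≡ 385 · 332 · 118 · 74 · 177 · 100 · 10 ≡ 775 (mod 893).
Squaring chain: 775 → 529; never reaches −1, so base 10 is a Miller–Rabin witness that 893 is composite.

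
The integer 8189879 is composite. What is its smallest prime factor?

67

8189879 is odd.
Digit sum 50, not divisible by 3.
Ends in 9: not divisible by 5.
7: 8189879 = 7·1169982 + 5
11: 8189879 = 11·744534 + 5
13: 8189879 = 13·629990 + 9
17: 8189879 = 17·481757 + 10
19: 8189879 = 19·431046 + 5
23: 8189879 = 23·356081 + 16
29: 8189879 = 29·282409 + 18
31: 8189879 = 31·264189 + 20
37: 8189879 = 37·221348 + 3
41: 8189879 = 41·199753 + 6
43: 8189879 = 43·190462 + 13
47: 8189879 = 47·174252 + 35
53: 8189879 = 53·154526 + 1
59: 8189879 = 59·138811 + 30
61: 8189879 = 61·134260 + 19
67: 8189879 = 67·122237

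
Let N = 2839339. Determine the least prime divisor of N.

2839339 is odd.
Digit sum 37, not divisible by 3.
Ends in 9: not divisible by 5.
7: 2839339 = 7·405619 + 6
11: 2839339 = 11·258121 + 8
13: 2839339 = 13·218410 + 9
17: 2839339 = 17·167019 + 16
19: 2839339 = 19·149438 + 17
23: 2839339 = 23·123449 + 12
29: 2839339 = 29·97908 + 7
31: 2839339 = 31·91591 + 18
37: 2839339 = 37·76738 + 33
41: 2839339 = 41·69252 + 7
43: 2839339 = 43·66031 + 6
47: 2839339 = 47·60411 + 22
53: 2839339 = 53·53572 + 23
59: 2839339 = 59·48124 + 23
61: 2839339 = 61·46546 + 33
67: 2839339 = 67·42378 + 13
71: 2839339 = 71·39990 + 49
73: 2839339 = 73·38895 + 4
79: 2839339 = 79·35941

79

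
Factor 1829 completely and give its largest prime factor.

1829 = 31 · 59
59 is prime.
So 1829 = 31 · 59; the largest prime factor is 59.

59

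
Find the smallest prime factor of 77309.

77309 is odd.
Digit sum 26, not divisible by 3.
Ends in 9: not divisible by 5.
7: 77309 = 7·11044 + 1
11: 77309 = 11·7028 + 1
13: 77309 = 13·5946 + 11
17: 77309 = 17·4547 + 10
19: 77309 = 19·4068 + 17
23: 77309 = 23·3361 + 6
29: 77309 = 29·2665 + 24
31: 77309 = 31·2493 + 26
37: 77309 = 37·2089 + 16
41: 77309 = 41·1885 + 24
43: 77309 = 43·1797 + 38
47: 77309 = 47·1644 + 41
53: 77309 = 53·1458 + 35
59: 77309 = 59·1310 + 19
61: 77309 = 61·1267 + 22
67: 77309 = 67·1153 + 58
71: 77309 = 71·1088 + 61
73: 77309 = 73·1059 + 2
79: 77309 = 79·978 + 47
83: 77309 = 83·931 + 36
89: 77309 = 89·868 + 57
97: 77309 = 97·797

97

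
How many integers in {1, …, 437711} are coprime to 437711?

Factor: 437711 = 47 · 67 · 139.
φ(437711) = (47−1) · (67−1) · (139−1) = 46 · 66 · 138 = 418968.

418968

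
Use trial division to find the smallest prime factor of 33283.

83

33283 is odd.
Digit sum 19, not divisible by 3.
Ends in 3: not divisible by 5.
7: 33283 = 7·4754 + 5
11: 33283 = 11·3025 + 8
13: 33283 = 13·2560 + 3
17: 33283 = 17·1957 + 14
19: 33283 = 19·1751 + 14
23: 33283 = 23·1447 + 2
29: 33283 = 29·1147 + 20
31: 33283 = 31·1073 + 20
37: 33283 = 37·899 + 20
41: 33283 = 41·811 + 32
43: 33283 = 43·774 + 1
47: 33283 = 47·708 + 7
53: 33283 = 53·627 + 52
59: 33283 = 59·564 + 7
61: 33283 = 61·545 + 38
67: 33283 = 67·496 + 51
71: 33283 = 71·468 + 55
73: 33283 = 73·455 + 68
79: 33283 = 79·421 + 24
83: 33283 = 83·401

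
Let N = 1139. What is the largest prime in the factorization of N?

67

1139 = 17 · 67
67 is prime.
So 1139 = 17 · 67; the largest prime factor is 67.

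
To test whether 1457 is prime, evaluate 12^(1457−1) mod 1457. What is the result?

794

12^1 ≡ 12 (mod 1457)
12^2 ≡ 12^2 = 144 ≡ 144 (mod 1457)
12^4 ≡ 144^2 = 20736 ≡ 338 (mod 1457)
12^8 ≡ 338^2 = 114244 ≡ 598 (mod 1457)
12^16 ≡ 598^2 = 357604 ≡ 639 (mod 1457)
12^32 ≡ 639^2 = 408321 ≡ 361 (mod 1457)
12^64 ≡ 361^2 = 130321 ≡ 648 (mod 1457)
12^128 ≡ 648^2 = 419904 ≡ 288 (mod 1457)
12^256 ≡ 288^2 = 82944 ≡ 1352 (mod 1457)
12^512 ≡ 1352^2 = 1827904 ≡ 826 (mod 1457)
12^1024 ≡ 826^2 = 682276 ≡ 400 (mod 1457)
1456 = 1024 + 256 + 128 + 32 + 16 in binary powers of 2.
So 12^1456 ≡ 400 · 1352 · 288 · 361 · 639 ≡ 794 (mod 1457).
Since 794 ≠ 1, base 12 is a Fermat witness: 1457 is composite.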